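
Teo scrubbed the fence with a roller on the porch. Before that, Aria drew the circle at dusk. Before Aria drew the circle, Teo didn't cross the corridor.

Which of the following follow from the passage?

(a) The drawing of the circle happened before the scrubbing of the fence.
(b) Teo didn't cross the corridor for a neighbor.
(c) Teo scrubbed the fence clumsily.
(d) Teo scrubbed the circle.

(a), (b)

(a) Entailed — the narrative places the drawing before the scrubbing.
(b) Entailed — under negation, adding a further restriction is entailed: if no such crossing event occurred, none occurred for a neighbor either.
(c) Not entailed — 'clumsily' adds information not in the original event.
(d) Not entailed — Teo scrubbed the fence, not the circle; the circle belongs to the drawing event.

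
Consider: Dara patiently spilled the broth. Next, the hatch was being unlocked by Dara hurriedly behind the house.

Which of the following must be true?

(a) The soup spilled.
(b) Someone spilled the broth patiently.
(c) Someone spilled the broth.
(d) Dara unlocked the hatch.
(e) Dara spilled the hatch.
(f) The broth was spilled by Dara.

(a) Not entailed — the broth is what spilled, not the soup.
(b) Entailed — this follows by dropping conjuncts from the spilling event's description.
(c) Entailed — dropping 'patiently' and generalizing the agent leaves a sub-description the original still satisfies.
(d) Not entailed — 'was unlocking' is progressive on an accomplishment; it does not entail the completed 'unlocked'.
(e) Not entailed — Dara spilled the broth, not the hatch; the hatch belongs to the unlocking event.
(f) Entailed — the original entails any weakening of itself; this just drops 'patiently'.

(b), (c), (f)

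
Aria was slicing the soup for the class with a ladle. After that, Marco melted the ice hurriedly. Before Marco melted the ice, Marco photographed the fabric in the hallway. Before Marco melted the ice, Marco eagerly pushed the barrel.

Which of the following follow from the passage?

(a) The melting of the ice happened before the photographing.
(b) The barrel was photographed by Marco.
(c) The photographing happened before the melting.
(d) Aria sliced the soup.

(c)

(a) Not entailed — the narrative places the photographing before the melting, not after.
(b) Not entailed — Marco photographed the fabric, not the barrel; the barrel belongs to the pushing event.
(c) Entailed — the narrative places the photographing before the melting.
(d) Not entailed — 'was slicing' is progressive on an accomplishment; it does not entail the completed 'sliced'.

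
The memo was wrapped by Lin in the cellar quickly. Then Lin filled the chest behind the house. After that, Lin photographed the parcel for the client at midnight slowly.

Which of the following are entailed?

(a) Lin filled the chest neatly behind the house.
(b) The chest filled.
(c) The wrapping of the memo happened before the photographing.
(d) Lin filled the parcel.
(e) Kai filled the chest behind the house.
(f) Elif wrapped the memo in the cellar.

(a) Not entailed — 'neatly' adds information not in the original event.
(b) Entailed — 'Lin filled the chest' is causative; it entails the inchoative 'the chest filled'.
(c) Entailed — the narrative places the wrapping before the photographing.
(d) Not entailed — Lin filled the chest, not the parcel; the parcel belongs to the photographing event.
(e) Not entailed — the passage has Lin filling the chest, not Kai.
(f) Not entailed — the passage has Lin wrapping the memo, not Elif.

(b), (c)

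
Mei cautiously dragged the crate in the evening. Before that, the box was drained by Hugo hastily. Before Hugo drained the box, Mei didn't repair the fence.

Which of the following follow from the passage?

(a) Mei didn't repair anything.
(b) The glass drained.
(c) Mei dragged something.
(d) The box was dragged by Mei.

(c)

(a) Not entailed — the original only denies this specific event; Mei may have repaired something else.
(b) Not entailed — the box is what drained, not the glass.
(c) Entailed — this follows by dropping conjuncts from the dragging event's description.
(d) Not entailed — Mei dragged the crate, not the box; the box belongs to the draining event.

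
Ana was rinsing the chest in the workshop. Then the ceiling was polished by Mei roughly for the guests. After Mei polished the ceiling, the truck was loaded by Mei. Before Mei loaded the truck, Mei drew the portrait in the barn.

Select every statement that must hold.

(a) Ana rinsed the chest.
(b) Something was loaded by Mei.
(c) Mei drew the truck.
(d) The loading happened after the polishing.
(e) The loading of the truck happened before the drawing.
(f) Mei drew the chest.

(a), (b), (d)

(a) Entailed — 'rinse' is an activity; 'was rinsing' entails that some rinsing happened, so 'rinsed' holds.
(b) Entailed — this follows by dropping conjuncts from the loading event's description.
(c) Not entailed — Mei drew the portrait, not the truck; the truck belongs to the loading event.
(d) Entailed — the narrative places the polishing before the loading.
(e) Not entailed — the narrative places the drawing before the loading, not after.
(f) Not entailed — Mei drew the portrait, not the chest; the chest belongs to the rinsing event.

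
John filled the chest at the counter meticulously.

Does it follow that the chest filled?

yes

'John filled the chest' is the causative; it entails the inchoative 'the chest filled'.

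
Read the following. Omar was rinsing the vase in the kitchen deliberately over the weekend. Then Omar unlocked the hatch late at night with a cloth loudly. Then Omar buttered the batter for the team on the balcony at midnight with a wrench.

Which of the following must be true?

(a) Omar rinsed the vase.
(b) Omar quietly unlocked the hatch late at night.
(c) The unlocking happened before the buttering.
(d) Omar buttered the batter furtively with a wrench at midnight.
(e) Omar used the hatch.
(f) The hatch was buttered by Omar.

(a), (c)

(a) Entailed — 'rinse' is an activity; 'was rinsing' entails that some rinsing happened, so 'rinsed' holds.
(b) Not entailed — 'quietly' adds a manner not in (and inconsistent with) the original.
(c) Entailed — the narrative places the unlocking before the buttering.
(d) Not entailed — 'furtively' adds information not in the original event.
(e) Not entailed — the hatch is the patient, not an instrument — Omar used a cloth.
(f) Not entailed — Omar buttered the batter, not the hatch; the hatch belongs to the unlocking event.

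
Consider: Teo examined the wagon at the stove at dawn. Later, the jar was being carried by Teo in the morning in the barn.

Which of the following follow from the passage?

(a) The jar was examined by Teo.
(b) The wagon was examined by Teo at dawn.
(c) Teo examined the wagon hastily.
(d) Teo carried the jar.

(a) Not entailed — Teo examined the wagon, not the jar; the jar belongs to the carrying event.
(b) Entailed — this follows by dropping conjuncts from the examining event's description.
(c) Not entailed — 'hastily' adds information not in the original event.
(d) Entailed — 'carry' is an activity; 'was carrying' entails that some carrying happened, so 'carried' holds.

(b), (d)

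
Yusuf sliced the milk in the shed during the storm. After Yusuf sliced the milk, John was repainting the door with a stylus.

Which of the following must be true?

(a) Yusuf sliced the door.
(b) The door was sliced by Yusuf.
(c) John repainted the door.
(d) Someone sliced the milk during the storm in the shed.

(d)

(a) Not entailed — Yusuf sliced the milk, not the door; the door belongs to the repainting event.
(b) Not entailed — Yusuf sliced the milk, not the door; the door belongs to the repainting event.
(c) Not entailed — 'was repainting' is progressive on an accomplishment; it does not entail the completed 'repainted'.
(d) Entailed — generalizing the agent leaves a sub-description the original still satisfies.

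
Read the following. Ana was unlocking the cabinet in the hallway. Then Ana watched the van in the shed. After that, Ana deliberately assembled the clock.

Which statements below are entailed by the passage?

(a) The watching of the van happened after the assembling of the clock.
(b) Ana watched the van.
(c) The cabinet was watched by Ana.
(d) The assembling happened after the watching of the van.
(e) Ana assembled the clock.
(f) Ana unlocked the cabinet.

(a) Not entailed — the narrative places the watching before the assembling, not after.
(b) Entailed — dropping 'in the shed' leaves a sub-description the original still satisfies.
(c) Not entailed — Ana watched the van, not the cabinet; the cabinet belongs to the unlocking event.
(d) Entailed — the narrative places the watching before the assembling.
(e) Entailed — every conjunct here is already in the original assembling event.
(f) Not entailed — 'was unlocking' is progressive on an accomplishment; it does not entail the completed 'unlocked'.

(b), (d), (e)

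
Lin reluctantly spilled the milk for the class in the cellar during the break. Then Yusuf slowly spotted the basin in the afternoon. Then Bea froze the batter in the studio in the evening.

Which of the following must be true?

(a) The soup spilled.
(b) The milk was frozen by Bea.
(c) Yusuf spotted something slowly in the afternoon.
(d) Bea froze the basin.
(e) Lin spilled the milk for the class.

(c), (e)

(a) Not entailed — the milk is what spilled, not the soup.
(b) Not entailed — Bea froze the batter, not the milk; the milk belongs to the spilling event.
(c) Entailed — every conjunct here is already in the original spotting event.
(d) Not entailed — Bea froze the batter, not the basin; the basin belongs to the spotting event.
(e) Entailed — the original entails any weakening of itself; this just drops 'reluctantly', 'during the break', 'in the cellar'.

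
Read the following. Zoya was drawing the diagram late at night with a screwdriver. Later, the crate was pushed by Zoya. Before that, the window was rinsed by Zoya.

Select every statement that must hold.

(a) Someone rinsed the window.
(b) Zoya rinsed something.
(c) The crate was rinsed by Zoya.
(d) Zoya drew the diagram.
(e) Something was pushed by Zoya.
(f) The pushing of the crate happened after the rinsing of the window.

(a), (b), (e), (f)

(a) Entailed — this follows by dropping conjuncts from the rinsing event's description.
(b) Entailed — generalizing the patient leaves a sub-description the original still satisfies.
(c) Not entailed — Zoya rinsed the window, not the crate; the crate belongs to the pushing event.
(d) Not entailed — 'was drawing' is progressive on an accomplishment; it does not entail the completed 'drew'.
(e) Entailed — the original entails any weakening of itself; this just generalizes the patient.
(f) Entailed — the narrative places the rinsing before the pushing.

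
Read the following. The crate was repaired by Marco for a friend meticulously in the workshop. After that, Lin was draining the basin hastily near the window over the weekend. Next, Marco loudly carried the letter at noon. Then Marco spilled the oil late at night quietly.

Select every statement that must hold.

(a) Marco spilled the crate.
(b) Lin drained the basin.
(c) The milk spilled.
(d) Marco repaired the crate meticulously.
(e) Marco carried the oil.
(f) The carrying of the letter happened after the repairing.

(d), (f)

(a) Not entailed — Marco spilled the oil, not the crate; the crate belongs to the repairing event.
(b) Not entailed — 'was draining' is progressive on an accomplishment; it does not entail the completed 'drained'.
(c) Not entailed — the oil is what spilled, not the milk.
(d) Entailed — this follows by dropping conjuncts from the repairing event's description.
(e) Not entailed — Marco carried the letter, not the oil; the oil belongs to the spilling event.
(f) Entailed — the narrative places the repairing before the carrying.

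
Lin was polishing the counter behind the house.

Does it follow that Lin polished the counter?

yes

'polish' is atelic; if Lin was polishing the counter, then Lin polished the counter (for some time).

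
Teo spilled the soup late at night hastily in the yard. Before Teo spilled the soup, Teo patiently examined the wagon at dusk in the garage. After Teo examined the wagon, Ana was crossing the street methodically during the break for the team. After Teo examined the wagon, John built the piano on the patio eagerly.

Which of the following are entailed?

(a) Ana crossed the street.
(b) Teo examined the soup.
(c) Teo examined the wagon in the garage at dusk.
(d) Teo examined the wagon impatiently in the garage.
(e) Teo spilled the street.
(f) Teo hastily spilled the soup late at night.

(c), (f)

(a) Not entailed — 'was crossing' is progressive on an accomplishment; it does not entail the completed 'crossed'.
(b) Not entailed — Teo examined the wagon, not the soup; the soup belongs to the spilling event.
(c) Entailed — every conjunct here is already in the original examining event.
(d) Not entailed — 'impatiently' adds a manner not in (and inconsistent with) the original.
(e) Not entailed — Teo spilled the soup, not the street; the street belongs to the crossing event.
(f) Entailed — every conjunct here is already in the original spilling event.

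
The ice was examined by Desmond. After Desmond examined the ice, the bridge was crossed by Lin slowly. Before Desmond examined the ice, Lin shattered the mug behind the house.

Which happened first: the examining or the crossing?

the examining

The connectives place the examining before the crossing.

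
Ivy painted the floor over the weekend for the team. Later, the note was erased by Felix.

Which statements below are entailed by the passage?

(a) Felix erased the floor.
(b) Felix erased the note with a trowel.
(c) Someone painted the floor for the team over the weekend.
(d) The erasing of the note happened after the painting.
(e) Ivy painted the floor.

(a) Not entailed — Felix erased the note, not the floor; the floor belongs to the painting event.
(b) Not entailed — 'with a trowel' adds information not in the original event.
(c) Entailed — the original entails any weakening of itself; this just generalizes the agent.
(d) Entailed — the narrative places the painting before the erasing.
(e) Entailed — every conjunct here is already in the original painting event.

(c), (d), (e)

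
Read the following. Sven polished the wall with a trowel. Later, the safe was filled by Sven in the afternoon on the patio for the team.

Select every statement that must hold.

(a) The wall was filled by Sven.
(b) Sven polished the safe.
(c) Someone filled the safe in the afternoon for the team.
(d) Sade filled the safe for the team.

(c)

(a) Not entailed — Sven filled the safe, not the wall; the wall belongs to the polishing event.
(b) Not entailed — Sven polished the wall, not the safe; the safe belongs to the filling event.
(c) Entailed — dropping 'on the patio' and generalizing the agent leaves a sub-description the original still satisfies.
(d) Not entailed — the passage has Sven filling the safe, not Sade.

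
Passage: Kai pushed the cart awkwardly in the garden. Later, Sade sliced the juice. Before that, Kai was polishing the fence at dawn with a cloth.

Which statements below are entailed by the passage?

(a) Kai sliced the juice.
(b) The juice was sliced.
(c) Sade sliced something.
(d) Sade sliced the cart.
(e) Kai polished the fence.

(b), (c), (e)

(a) Not entailed — the passage has Sade slicing the juice, not Kai.
(b) Entailed — every conjunct here is already in the original slicing event.
(c) Entailed — the original entails any weakening of itself; this just generalizes the patient.
(d) Not entailed — Sade sliced the juice, not the cart; the cart belongs to the pushing event.
(e) Entailed — 'polish' is an activity; 'was polishing' entails that some polishing happened, so 'polished' holds.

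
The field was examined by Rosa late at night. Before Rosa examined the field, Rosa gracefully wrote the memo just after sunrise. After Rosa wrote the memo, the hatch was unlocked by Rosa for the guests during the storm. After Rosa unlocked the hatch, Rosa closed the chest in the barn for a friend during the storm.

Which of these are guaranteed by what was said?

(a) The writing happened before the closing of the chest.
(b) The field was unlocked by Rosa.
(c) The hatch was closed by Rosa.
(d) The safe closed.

(a) Entailed — the narrative places the writing before the closing.
(b) Not entailed — Rosa unlocked the hatch, not the field; the field belongs to the examining event.
(c) Not entailed — Rosa closed the chest, not the hatch; the hatch belongs to the unlocking event.
(d) Not entailed — the chest is what closed, not the safe.

(a)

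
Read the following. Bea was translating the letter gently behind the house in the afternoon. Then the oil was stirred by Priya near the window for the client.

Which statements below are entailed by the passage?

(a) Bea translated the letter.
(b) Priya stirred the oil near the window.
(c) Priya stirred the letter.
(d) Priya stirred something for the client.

(b), (d)

(a) Not entailed — 'was translating' is progressive on an accomplishment; it does not entail the completed 'translated'.
(b) Entailed — every conjunct here is already in the original stirring event.
(c) Not entailed — Priya stirred the oil, not the letter; the letter belongs to the translating event.
(d) Entailed — this follows by dropping conjuncts from the stirring event's description.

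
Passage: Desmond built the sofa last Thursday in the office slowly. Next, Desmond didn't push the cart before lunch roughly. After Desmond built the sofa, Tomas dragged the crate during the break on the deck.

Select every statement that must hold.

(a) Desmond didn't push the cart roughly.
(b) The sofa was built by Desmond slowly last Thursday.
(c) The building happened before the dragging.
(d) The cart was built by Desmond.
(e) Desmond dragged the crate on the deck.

(b), (c)

(a) Not entailed — dropping 'before lunch' under negation is not valid — the original leaves open that Desmond pushed the cart some other way.
(b) Entailed — the original entails any weakening of itself; this just drops 'in the office'.
(c) Entailed — the narrative places the building before the dragging.
(d) Not entailed — Desmond built the sofa, not the cart; the cart belongs to the pushing event.
(e) Not entailed — the passage has Tomas dragging the crate, not Desmond.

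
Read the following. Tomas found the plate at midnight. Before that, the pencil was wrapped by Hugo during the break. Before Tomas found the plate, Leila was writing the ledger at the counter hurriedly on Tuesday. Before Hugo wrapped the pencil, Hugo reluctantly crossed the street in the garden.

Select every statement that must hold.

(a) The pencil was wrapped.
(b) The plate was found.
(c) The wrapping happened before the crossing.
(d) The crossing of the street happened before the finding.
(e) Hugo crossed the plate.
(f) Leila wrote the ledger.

(a) Entailed — the original entails any weakening of itself; this just drops 'during the break' and generalizes the agent.
(b) Entailed — dropping 'at midnight' and generalizing the agent leaves a sub-description the original still satisfies.
(c) Not entailed — the narrative places the crossing before the wrapping, not after.
(d) Entailed — the narrative places the crossing before the finding.
(e) Not entailed — Hugo crossed the street, not the plate; the plate belongs to the finding event.
(f) Not entailed — 'was writing' is progressive on an accomplishment; it does not entail the completed 'wrote'.

(a), (b), (d)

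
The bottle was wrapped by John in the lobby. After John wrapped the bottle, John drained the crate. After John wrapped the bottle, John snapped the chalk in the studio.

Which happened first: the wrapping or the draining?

The connectives place the wrapping before the draining.

the wrapping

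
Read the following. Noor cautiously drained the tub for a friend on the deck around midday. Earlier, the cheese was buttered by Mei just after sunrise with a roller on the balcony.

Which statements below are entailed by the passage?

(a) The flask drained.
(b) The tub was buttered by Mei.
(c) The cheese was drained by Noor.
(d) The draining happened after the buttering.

(d)

(a) Not entailed — the tub is what drained, not the flask.
(b) Not entailed — Mei buttered the cheese, not the tub; the tub belongs to the draining event.
(c) Not entailed — Noor drained the tub, not the cheese; the cheese belongs to the buttering event.
(d) Entailed — the narrative places the buttering before the draining.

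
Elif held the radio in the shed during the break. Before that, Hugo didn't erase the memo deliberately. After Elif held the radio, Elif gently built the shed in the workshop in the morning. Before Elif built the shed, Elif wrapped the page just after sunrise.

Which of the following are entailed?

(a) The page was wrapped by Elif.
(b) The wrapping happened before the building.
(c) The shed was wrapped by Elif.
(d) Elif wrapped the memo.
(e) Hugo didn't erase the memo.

(a) Entailed — this follows by dropping conjuncts from the wrapping event's description.
(b) Entailed — the narrative places the wrapping before the building.
(c) Not entailed — Elif wrapped the page, not the shed; the shed belongs to the building event.
(d) Not entailed — Elif wrapped the page, not the memo; the memo belongs to the erasing event.
(e) Not entailed — dropping 'deliberately' under negation is not valid — the original leaves open that Hugo erased the memo some other way.

(a), (b)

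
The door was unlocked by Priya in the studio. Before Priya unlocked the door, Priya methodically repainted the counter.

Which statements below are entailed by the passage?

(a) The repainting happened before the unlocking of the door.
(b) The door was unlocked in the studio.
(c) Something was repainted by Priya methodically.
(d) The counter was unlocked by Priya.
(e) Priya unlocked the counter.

(a), (b), (c)

(a) Entailed — the narrative places the repainting before the unlocking.
(b) Entailed — this follows by dropping conjuncts from the unlocking event's description.
(c) Entailed — every conjunct here is already in the original repainting event.
(d) Not entailed — Priya unlocked the door, not the counter; the counter belongs to the repainting event.
(e) Not entailed — Priya unlocked the door, not the counter; the counter belongs to the repainting event.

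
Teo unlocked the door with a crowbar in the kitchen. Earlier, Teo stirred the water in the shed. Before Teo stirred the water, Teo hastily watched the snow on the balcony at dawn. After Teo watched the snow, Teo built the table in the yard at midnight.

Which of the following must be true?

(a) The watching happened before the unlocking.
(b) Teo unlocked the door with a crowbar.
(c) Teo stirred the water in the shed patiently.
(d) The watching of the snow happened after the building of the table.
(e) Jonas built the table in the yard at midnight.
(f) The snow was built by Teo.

(a), (b)

(a) Entailed — the narrative places the watching before the unlocking.
(b) Entailed — every conjunct here is already in the original unlocking event.
(c) Not entailed — 'patiently' adds information not in the original event.
(d) Not entailed — the narrative places the watching before the building, not after.
(e) Not entailed — the passage has Teo building the table, not Jonas.
(f) Not entailed — Teo built the table, not the snow; the snow belongs to the watching event.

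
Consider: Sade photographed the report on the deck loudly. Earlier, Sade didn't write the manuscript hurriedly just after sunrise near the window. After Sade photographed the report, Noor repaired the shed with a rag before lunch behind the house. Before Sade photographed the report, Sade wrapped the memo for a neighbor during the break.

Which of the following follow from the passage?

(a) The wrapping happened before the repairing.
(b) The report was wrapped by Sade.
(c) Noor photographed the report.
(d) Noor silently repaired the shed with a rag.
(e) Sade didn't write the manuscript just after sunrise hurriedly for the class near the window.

(a), (e)

(a) Entailed — the narrative places the wrapping before the repairing.
(b) Not entailed — Sade wrapped the memo, not the report; the report belongs to the photographing event.
(c) Not entailed — the passage has Sade photographing the report, not Noor.
(d) Not entailed — 'silently' adds information not in the original event.
(e) Entailed — under negation, adding a further restriction is entailed: if no such writing event occurred, none occurred for the class either.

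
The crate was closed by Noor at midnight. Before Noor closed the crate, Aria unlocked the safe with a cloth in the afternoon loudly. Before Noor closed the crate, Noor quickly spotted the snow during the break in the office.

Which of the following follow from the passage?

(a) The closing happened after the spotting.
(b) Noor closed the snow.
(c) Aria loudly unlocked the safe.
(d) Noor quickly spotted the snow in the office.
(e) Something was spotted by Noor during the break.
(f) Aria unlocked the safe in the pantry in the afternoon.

(a), (c), (d), (e)

(a) Entailed — the narrative places the spotting before the closing.
(b) Not entailed — Noor closed the crate, not the snow; the snow belongs to the spotting event.
(c) Entailed — every conjunct here is already in the original unlocking event.
(d) Entailed — this follows by dropping conjuncts from the spotting event's description.
(e) Entailed — the original entails any weakening of itself; this just drops 'in the office', 'quickly' and generalizes the patient.
(f) Not entailed — 'in the pantry' adds information not in the original event.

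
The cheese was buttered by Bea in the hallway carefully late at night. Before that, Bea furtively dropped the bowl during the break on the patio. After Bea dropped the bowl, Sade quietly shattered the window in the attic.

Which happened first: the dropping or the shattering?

the dropping

The connectives place the dropping before the shattering.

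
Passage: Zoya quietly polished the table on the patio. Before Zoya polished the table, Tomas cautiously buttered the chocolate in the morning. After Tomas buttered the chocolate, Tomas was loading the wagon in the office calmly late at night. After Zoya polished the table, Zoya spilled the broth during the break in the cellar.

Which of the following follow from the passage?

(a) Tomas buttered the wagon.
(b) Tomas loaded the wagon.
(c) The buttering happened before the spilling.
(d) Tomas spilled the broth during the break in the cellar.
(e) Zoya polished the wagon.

(a) Not entailed — Tomas buttered the chocolate, not the wagon; the wagon belongs to the loading event.
(b) Not entailed — 'was loading' is progressive on an accomplishment; it does not entail the completed 'loaded'.
(c) Entailed — the narrative places the buttering before the spilling.
(d) Not entailed — the passage has Zoya spilling the broth, not Tomas.
(e) Not entailed — Zoya polished the table, not the wagon; the wagon belongs to the loading event.

(c)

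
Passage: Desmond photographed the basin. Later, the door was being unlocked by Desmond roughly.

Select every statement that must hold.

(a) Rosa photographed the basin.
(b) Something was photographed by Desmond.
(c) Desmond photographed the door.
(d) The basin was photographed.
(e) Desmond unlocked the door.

(a) Not entailed — the passage has Desmond photographing the basin, not Rosa.
(b) Entailed — this follows by dropping conjuncts from the photographing event's description.
(c) Not entailed — Desmond photographed the basin, not the door; the door belongs to the unlocking event.
(d) Entailed — the original entails any weakening of itself; this just generalizes the agent.
(e) Not entailed — 'was unlocking' is progressive on an accomplishment; it does not entail the completed 'unlocked'.

(b), (d)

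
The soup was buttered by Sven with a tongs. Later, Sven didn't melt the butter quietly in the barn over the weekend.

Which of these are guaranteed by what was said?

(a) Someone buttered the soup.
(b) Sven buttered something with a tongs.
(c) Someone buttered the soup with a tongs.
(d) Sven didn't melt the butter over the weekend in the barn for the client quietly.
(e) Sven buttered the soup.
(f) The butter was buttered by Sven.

(a) Entailed — every conjunct here is already in the original buttering event.
(b) Entailed — generalizing the patient leaves a sub-description the original still satisfies.
(c) Entailed — this follows by dropping conjuncts from the buttering event's description.
(d) Entailed — under negation, adding a further restriction is entailed: if no such melting event occurred, none occurred for the client either.
(e) Entailed — dropping 'with a tongs' leaves a sub-description the original still satisfies.
(f) Not entailed — Sven buttered the soup, not the butter; the butter belongs to the melting event.

(a), (b), (c), (d), (e)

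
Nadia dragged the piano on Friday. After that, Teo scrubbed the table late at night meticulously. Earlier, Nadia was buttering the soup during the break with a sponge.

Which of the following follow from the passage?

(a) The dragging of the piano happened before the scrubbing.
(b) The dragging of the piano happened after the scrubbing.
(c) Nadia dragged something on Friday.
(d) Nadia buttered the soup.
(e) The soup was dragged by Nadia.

(a) Entailed — the narrative places the dragging before the scrubbing.
(b) Not entailed — the narrative places the dragging before the scrubbing, not after.
(c) Entailed — the original entails any weakening of itself; this just generalizes the patient.
(d) Not entailed — 'was buttering' is progressive on an accomplishment; it does not entail the completed 'buttered'.
(e) Not entailed — Nadia dragged the piano, not the soup; the soup belongs to the buttering event.

(a), (c)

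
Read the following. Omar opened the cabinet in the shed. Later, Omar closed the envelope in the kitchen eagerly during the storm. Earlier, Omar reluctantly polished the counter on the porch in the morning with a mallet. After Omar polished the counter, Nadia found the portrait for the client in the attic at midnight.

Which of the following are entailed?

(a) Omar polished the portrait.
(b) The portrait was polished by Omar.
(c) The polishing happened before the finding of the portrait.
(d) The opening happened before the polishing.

(a) Not entailed — Omar polished the counter, not the portrait; the portrait belongs to the finding event.
(b) Not entailed — Omar polished the counter, not the portrait; the portrait belongs to the finding event.
(c) Entailed — the narrative places the polishing before the finding.
(d) Not entailed — the narrative doesn't order the opening relative to the polishing.

(c)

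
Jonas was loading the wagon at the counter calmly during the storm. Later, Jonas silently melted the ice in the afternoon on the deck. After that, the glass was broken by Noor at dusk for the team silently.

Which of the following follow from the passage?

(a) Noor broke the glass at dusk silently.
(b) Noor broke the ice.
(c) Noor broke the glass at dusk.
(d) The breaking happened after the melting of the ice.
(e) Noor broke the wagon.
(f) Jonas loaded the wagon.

(a) Entailed — the original entails any weakening of itself; this just drops 'for the team'.
(b) Not entailed — Noor broke the glass, not the ice; the ice belongs to the melting event.
(c) Entailed — every conjunct here is already in the original breaking event.
(d) Entailed — the narrative places the melting before the breaking.
(e) Not entailed — Noor broke the glass, not the wagon; the wagon belongs to the loading event.
(f) Not entailed — 'was loading' is progressive on an accomplishment; it does not entail the completed 'loaded'.

(a), (c), (d)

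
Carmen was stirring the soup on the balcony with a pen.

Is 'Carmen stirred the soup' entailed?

'stir' is atelic; if Carmen was stirring the soup, then Carmen stirred the soup (for some time).

yes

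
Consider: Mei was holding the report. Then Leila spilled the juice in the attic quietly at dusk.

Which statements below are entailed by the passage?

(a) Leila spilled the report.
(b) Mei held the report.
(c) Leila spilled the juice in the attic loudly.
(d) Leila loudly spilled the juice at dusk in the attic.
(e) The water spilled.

(b)

(a) Not entailed — Leila spilled the juice, not the report; the report belongs to the holding event.
(b) Entailed — 'hold' is an activity; 'was holding' entails that some holding happened, so 'held' holds.
(c) Not entailed — 'loudly' adds a manner not in (and inconsistent with) the original.
(d) Not entailed — 'loudly' adds a manner not in (and inconsistent with) the original.
(e) Not entailed — the juice is what spilled, not the water.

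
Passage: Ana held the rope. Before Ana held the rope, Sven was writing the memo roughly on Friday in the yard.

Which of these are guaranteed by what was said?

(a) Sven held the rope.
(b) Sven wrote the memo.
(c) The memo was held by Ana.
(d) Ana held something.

(d)

(a) Not entailed — the passage has Ana holding the rope, not Sven.
(b) Not entailed — 'was writing' is progressive on an accomplishment; it does not entail the completed 'wrote'.
(c) Not entailed — Ana held the rope, not the memo; the memo belongs to the writing event.
(d) Entailed — generalizing the patient leaves a sub-description the original still satisfies.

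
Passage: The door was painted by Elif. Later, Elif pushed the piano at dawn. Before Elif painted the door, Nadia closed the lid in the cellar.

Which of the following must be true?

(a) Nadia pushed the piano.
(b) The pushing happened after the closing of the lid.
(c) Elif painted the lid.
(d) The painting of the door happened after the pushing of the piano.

(b)

(a) Not entailed — the passage has Elif pushing the piano, not Nadia.
(b) Entailed — the narrative places the closing before the pushing.
(c) Not entailed — Elif painted the door, not the lid; the lid belongs to the closing event.
(d) Not entailed — the narrative places the painting before the pushing, not after.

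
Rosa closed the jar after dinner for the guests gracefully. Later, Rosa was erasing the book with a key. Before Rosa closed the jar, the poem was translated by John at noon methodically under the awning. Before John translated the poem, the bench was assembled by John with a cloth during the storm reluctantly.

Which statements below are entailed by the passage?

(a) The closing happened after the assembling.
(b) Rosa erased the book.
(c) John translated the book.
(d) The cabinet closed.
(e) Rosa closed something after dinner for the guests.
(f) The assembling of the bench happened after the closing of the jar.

(a) Entailed — the narrative places the assembling before the closing.
(b) Not entailed — 'was erasing' is progressive on an accomplishment; it does not entail the completed 'erased'.
(c) Not entailed — John translated the poem, not the book; the book belongs to the erasing event.
(d) Not entailed — the jar is what closed, not the cabinet.
(e) Entailed — dropping 'gracefully' and generalizing the patient leaves a sub-description the original still satisfies.
(f) Not entailed — the narrative places the assembling before the closing, not after.

(a), (e)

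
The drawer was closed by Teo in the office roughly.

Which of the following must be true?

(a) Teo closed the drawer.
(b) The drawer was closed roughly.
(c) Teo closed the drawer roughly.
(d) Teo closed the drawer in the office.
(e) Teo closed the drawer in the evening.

(a), (b), (c), (d)

(a) Entailed — dropping 'in the office', 'roughly' leaves a sub-description the original still satisfies.
(b) Entailed — every conjunct here is already in the original closing event.
(c) Entailed — every conjunct here is already in the original closing event.
(d) Entailed — every conjunct here is already in the original closing event.
(e) Not entailed — 'in the evening' adds information not in the original event.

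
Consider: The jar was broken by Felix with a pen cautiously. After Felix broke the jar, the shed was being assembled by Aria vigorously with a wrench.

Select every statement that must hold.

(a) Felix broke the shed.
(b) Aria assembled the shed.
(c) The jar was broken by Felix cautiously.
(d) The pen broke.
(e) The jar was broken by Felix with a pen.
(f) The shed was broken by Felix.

(a) Not entailed — Felix broke the jar, not the shed; the shed belongs to the assembling event.
(b) Not entailed — 'was assembling' is progressive on an accomplishment; it does not entail the completed 'assembled'.
(c) Entailed — dropping 'with a pen' leaves a sub-description the original still satisfies.
(d) Not entailed — the jar is what broke, not the pen.
(e) Entailed — dropping 'cautiously' leaves a sub-description the original still satisfies.
(f) Not entailed — Felix broke the jar, not the shed; the shed belongs to the assembling event.

(c), (e)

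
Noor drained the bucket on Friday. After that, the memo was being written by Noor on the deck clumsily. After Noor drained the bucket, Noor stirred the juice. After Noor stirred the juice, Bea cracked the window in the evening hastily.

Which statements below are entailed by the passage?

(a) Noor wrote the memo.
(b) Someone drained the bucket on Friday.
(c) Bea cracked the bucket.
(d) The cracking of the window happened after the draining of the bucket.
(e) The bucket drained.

(b), (d), (e)

(a) Not entailed — 'was writing' is progressive on an accomplishment; it does not entail the completed 'wrote'.
(b) Entailed — every conjunct here is already in the original draining event.
(c) Not entailed — Bea cracked the window, not the bucket; the bucket belongs to the draining event.
(d) Entailed — the narrative places the draining before the cracking.
(e) Entailed — 'Noor drained the bucket' is causative; it entails the inchoative 'the bucket drained'.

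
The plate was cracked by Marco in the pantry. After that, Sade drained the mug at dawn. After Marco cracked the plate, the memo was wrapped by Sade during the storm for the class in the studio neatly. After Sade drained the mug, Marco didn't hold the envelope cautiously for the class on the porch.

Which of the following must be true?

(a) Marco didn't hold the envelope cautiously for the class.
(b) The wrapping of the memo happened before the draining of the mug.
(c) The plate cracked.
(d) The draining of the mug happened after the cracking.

(a) Not entailed — dropping 'on the porch' under negation is not valid — the original leaves open that Marco held the envelope some other way.
(b) Not entailed — the narrative doesn't order the wrapping relative to the draining.
(c) Entailed — 'Marco cracked the plate' is causative; it entails the inchoative 'the plate cracked'.
(d) Entailed — the narrative places the cracking before the draining.

(c), (d)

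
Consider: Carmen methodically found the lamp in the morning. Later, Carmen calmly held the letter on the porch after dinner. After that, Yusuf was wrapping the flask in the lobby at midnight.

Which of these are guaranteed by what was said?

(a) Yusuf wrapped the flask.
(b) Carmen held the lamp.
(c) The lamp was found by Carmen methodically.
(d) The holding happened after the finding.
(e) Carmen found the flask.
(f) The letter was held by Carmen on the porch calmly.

(a) Not entailed — 'was wrapping' is progressive on an accomplishment; it does not entail the completed 'wrapped'.
(b) Not entailed — Carmen held the letter, not the lamp; the lamp belongs to the finding event.
(c) Entailed — dropping 'in the morning' leaves a sub-description the original still satisfies.
(d) Entailed — the narrative places the finding before the holding.
(e) Not entailed — Carmen found the lamp, not the flask; the flask belongs to the wrapping event.
(f) Entailed — dropping 'after dinner' leaves a sub-description the original still satisfies.

(c), (d), (f)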